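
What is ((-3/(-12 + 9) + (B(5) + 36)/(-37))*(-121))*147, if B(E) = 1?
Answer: 0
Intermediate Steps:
((-3/(-12 + 9) + (B(5) + 36)/(-37))*(-121))*147 = ((-3/(-12 + 9) + (1 + 36)/(-37))*(-121))*147 = ((-3/(-3) + 37*(-1/37))*(-121))*147 = ((-3*(-⅓) - 1)*(-121))*147 = ((1 - 1)*(-121))*147 = (0*(-121))*147 = 0*147 = 0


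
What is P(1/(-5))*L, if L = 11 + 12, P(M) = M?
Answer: -23/5 ≈ -4.6000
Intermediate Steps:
L = 23
P(1/(-5))*L = 23/(-5) = -⅕*23 = -23/5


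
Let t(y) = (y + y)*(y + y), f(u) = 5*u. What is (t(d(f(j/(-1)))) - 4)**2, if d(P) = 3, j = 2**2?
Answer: 1024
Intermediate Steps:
j = 4
t(y) = 4*y**2 (t(y) = (2*y)*(2*y) = 4*y**2)
(t(d(f(j/(-1)))) - 4)**2 = (4*3**2 - 4)**2 = (4*9 - 4)**2 = (36 - 4)**2 = 32**2 = 1024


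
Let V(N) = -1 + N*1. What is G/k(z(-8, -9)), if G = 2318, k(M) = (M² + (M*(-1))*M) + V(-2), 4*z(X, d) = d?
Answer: -2318/3 ≈ -772.67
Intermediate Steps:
V(N) = -1 + N
z(X, d) = d/4
k(M) = -3 (k(M) = (M² + (M*(-1))*M) + (-1 - 2) = (M² + (-M)*M) - 3 = (M² - M²) - 3 = 0 - 3 = -3)
G/k(z(-8, -9)) = 2318/(-3) = 2318*(-⅓) = -2318/3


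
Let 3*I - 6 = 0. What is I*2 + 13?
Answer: 17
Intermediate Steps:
I = 2 (I = 2 + (1/3)*0 = 2 + 0 = 2)
I*2 + 13 = 2*2 + 13 = 4 + 13 = 17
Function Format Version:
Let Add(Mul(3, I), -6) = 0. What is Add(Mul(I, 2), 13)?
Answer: 17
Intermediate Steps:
I = 2 (I = Add(2, Mul(Rational(1, 3), 0)) = Add(2, 0) = 2)
Add(Mul(I, 2), 13) = Add(Mul(2, 2), 13) = Add(4, 13) = 17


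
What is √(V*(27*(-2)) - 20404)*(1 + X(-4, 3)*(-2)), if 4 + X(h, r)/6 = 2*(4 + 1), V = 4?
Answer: -142*I*√5155 ≈ -10195.0*I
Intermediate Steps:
X(h, r) = 36 (X(h, r) = -24 + 6*(2*(4 + 1)) = -24 + 6*(2*5) = -24 + 6*10 = -24 + 60 = 36)
√(V*(27*(-2)) - 20404)*(1 + X(-4, 3)*(-2)) = √(4*(27*(-2)) - 20404)*(1 + 36*(-2)) = √(4*(-54) - 20404)*(1 - 72) = √(-216 - 20404)*(-71) = √(-20620)*(-71) = (2*I*√5155)*(-71) = -142*I*√5155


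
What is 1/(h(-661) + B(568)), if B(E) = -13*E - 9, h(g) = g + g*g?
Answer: 1/428867 ≈ 2.3317e-6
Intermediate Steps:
h(g) = g + g²
B(E) = -9 - 13*E
1/(h(-661) + B(568)) = 1/(-661*(1 - 661) + (-9 - 13*568)) = 1/(-661*(-660) + (-9 - 7384)) = 1/(436260 - 7393) = 1/428867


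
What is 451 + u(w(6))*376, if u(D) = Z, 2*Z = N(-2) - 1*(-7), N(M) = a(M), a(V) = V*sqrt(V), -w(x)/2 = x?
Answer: 1767 - 376*I*sqrt(2) ≈ 1767.0 - 531.74*I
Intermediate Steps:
w(x) = -2*x
a(V) = V**(3/2)
N(M) = M**(3/2)
Z = 7/2 - I*sqrt(2) (Z = ((-2)**(3/2) - 1*(-7))/2 = (-2*I*sqrt(2) + 7)/2 = (7 - 2*I*sqrt(2))/2 = 7/2 - I*sqrt(2) ≈ 3.5 - 1.4142*I)
u(D) = 7/2 - I*sqrt(2)
451 + u(w(6))*376 = 451 + (7/2 - I*sqrt(2))*376 = 451 + (1316 - 376*I*sqrt(2)) = 1767 - 376*I*sqrt(2)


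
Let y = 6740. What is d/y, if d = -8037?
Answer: -8037/6740 ≈ -1.1924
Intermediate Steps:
d/y = -8037/6740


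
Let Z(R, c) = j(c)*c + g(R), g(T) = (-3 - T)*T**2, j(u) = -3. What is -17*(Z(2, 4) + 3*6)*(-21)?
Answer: -4998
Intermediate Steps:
g(T) = T**2*(-3 - T)
Z(R, c) = -3*c + R**2*(-3 - R)
-17*(Z(2, 4) + 3*6)*(-21) = -17*((-3*4 - 1*2**2*(3 + 2)) + 3*6)*(-21) = -17*((-12 - 1*4*5) + 18)*(-21) = -17*((-12 - 20) + 18)*(-21) = -17*(-32 + 18)*(-21) = -17*(-14)*(-21) = 238*(-21) = -4998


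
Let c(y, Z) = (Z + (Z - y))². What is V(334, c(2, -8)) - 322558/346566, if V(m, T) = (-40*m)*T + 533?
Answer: -749987526560/173283 ≈ -4.3281e+6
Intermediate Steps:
c(y, Z) = (-y + 2*Z)²
V(m, T) = 533 - 40*T*m (V(m, T) = -40*T*m + 533 = 533 - 40*T*m)
V(334, c(2, -8)) - 322558/346566 = (533 - 40*(-1*2 + 2*(-8))²*334) - 322558/346566 = (533 - 40*(-2 - 16)²*334) - 322558/346566 = (533 - 40*(-18)²*334) - 1*161279/173283 = (533 - 40*324*334) - 161279/173283 = (533 - 4328640) - 161279/173283 = -4328107 - 161279/173283 = -749987526560/173283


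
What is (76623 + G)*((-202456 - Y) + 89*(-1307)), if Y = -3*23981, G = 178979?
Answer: -63091775272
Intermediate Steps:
Y = -71943
(76623 + G)*((-202456 - Y) + 89*(-1307)) = (76623 + 178979)*((-202456 - 1*(-71943)) + 89*(-1307)) = 255602*((-202456 + 71943) - 116323) = 255602*(-130513 - 116323) = 255602*(-246836) = -63091775272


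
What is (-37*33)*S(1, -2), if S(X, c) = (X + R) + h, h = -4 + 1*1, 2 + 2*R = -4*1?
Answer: 6105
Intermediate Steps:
R = -3 (R = -1 + (-4*1)/2 = -1 + (½)*(-4) = -1 - 2 = -3)
h = -3 (h = -4 + 1 = -3)
S(X, c) = -6 + X (S(X, c) = (X - 3) - 3 = (-3 + X) - 3 = -6 + X)
(-37*33)*S(1, -2) = (-37*33)*(-6 + 1) = -1221*(-5) = 6105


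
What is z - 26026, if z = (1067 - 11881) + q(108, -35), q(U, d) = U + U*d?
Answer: -40512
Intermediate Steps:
z = -14486 (z = (1067 - 11881) + 108*(1 - 35) = -10814 + 108*(-34) = -10814 - 3672 = -14486)
z - 26026 = -14486 - 26026 = -40512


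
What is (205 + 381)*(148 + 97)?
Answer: 143570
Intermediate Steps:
(205 + 381)*(148 + 97) = 586*245 = 143570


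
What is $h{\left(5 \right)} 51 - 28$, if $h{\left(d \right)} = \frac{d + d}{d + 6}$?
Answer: $\frac{202}{11} \approx 18.364$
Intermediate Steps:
$h{\left(d \right)} = \frac{2 d}{6 + d}$
$h{\left(5 \right)} 51 - 28 = 2 \cdot 5 \frac{1}{6 + 5} \cdot 51 - 28 = 2 \cdot 5 \cdot \frac{1}{11} \cdot 51 - 28 = \frac{10}{11} \cdot 51 - 28 = \frac{510}{11} - 28 = \frac{202}{11}$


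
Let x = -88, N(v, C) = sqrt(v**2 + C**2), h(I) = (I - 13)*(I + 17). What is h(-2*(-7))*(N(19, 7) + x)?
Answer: -2728 + 31*sqrt(410) ≈ -2100.3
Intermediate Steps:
h(I) = (-13 + I)*(17 + I)
N(v, C) = sqrt(C**2 + v**2)
h(-2*(-7))*(N(19, 7) + x) = (-221 + (-2*(-7))**2 + 4*(-2*(-7)))*(sqrt(7**2 + 19**2) - 88) = (-221 + 14**2 + 4*14)*(sqrt(49 + 361) - 88) = (-221 + 196 + 56)*(sqrt(410) - 88) = 31*(-88 + sqrt(410)) = -2728 + 31*sqrt(410)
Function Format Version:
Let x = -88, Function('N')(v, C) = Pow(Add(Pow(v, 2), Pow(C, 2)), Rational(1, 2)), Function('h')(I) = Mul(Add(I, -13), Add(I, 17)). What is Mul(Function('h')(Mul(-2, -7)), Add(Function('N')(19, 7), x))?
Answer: Add(-2728, Mul(31, Pow(410, Rational(1, 2)))) ≈ -2100.3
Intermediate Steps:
Function('h')(I) = Mul(Add(-13, I), Add(17, I))
Function('N')(v, C) = Pow(Add(Pow(C, 2), Pow(v, 2)), Rational(1, 2))
Mul(Function('h')(Mul(-2, -7)), Add(Function('N')(19, 7), x)) = Mul(Add(-221, Pow(Mul(-2, -7), 2), Mul(4, Mul(-2, -7))), Add(Pow(Add(Pow(7, 2), Pow(19, 2)), Rational(1, 2)), -88)) = Mul(Add(-221, Pow(14, 2), Mul(4, 14)), Add(Pow(Add(49, 361), Rational(1, 2)), -88)) = Mul(Add(-221, 196, 56), Add(Pow(410, Rational(1, 2)), -88)) = Mul(31, Add(-88, Pow(410, Rational(1, 2)))) = Add(-2728, Mul(31, Pow(410, Rational(1, 2))))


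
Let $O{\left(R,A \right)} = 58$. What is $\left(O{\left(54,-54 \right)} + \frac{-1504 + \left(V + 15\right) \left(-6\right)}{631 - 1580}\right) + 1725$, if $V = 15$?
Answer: $\frac{1693751}{949} \approx 1784.8$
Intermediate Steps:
$\left(O{\left(54,-54 \right)} + \frac{-1504 + \left(V + 15\right) \left(-6\right)}{631 - 1580}\right) + 1725 = \left(58 + \frac{-1504 + \left(15 + 15\right) \left(-6\right)}{631 - 1580}\right) + 1725 = \left(58 + \frac{-1504 + 30 \left(-6\right)}{-949}\right) + 1725 = \left(58 + \left(-1504 - 180\right) \left(- \frac{1}{949}\right)\right) + 1725 = \left(58 - - \frac{1684}{949}\right) + 1725 = \left(58 + \frac{1684}{949}\right) + 1725 = \frac{56726}{949} + 1725 = \frac{1693751}{949}$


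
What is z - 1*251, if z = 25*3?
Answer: -176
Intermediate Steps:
z = 75
z - 1*251 = 75 - 1*251 = 75 - 251 = -176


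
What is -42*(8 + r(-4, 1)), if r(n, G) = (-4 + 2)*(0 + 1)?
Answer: -252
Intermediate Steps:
r(n, G) = -2 (r(n, G) = -2*1 = -2)
-42*(8 + r(-4, 1)) = -42*(8 - 2) = -42*6 = -252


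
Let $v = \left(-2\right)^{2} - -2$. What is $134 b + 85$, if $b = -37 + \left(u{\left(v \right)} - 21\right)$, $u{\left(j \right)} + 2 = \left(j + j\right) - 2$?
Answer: $-6615$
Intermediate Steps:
$v = 6$ ($v = 4 + 2 = 6$)
$u{\left(j \right)} = -4 + 2 j$ ($u{\left(j \right)} = -2 + \left(\left(j + j\right) - 2\right) = -2 + \left(2 j - 2\right) = -2 + \left(-2 + 2 j\right) = -4 + 2 j$)
$b = -50$ ($b = -37 + \left(\left(-4 + 2 \cdot 6\right) - 21\right) = -37 + \left(\left(-4 + 12\right) - 21\right) = -37 + \left(8 - 21\right) = -37 - 13 = -50$)
$134 b + 85 = 134 \left(-50\right) + 85 = -6700 + 85 = -6615$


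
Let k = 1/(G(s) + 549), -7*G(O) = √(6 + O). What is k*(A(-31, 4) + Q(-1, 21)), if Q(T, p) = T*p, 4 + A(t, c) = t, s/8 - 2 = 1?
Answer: -502152/4922873 - 392*√30/14768619 ≈ -0.10215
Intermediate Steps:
s = 24 (s = 16 + 8*1 = 16 + 8 = 24)
A(t, c) = -4 + t
G(O) = -√(6 + O)/7
k = 1/(549 - √30/7) (k = 1/(-√(6 + 24)/7 + 549) = 1/(-√30/7 + 549) = 1/(549 - √30/7) ≈ 0.0018241)
k*(A(-31, 4) + Q(-1, 21)) = (8967/4922873 + 7*√30/14768619)*((-4 - 31) - 1*21) = (8967/4922873 + 7*√30/14768619)*(-35 - 21) = (8967/4922873 + 7*√30/14768619)*(-56) = -502152/4922873 - 392*√30/14768619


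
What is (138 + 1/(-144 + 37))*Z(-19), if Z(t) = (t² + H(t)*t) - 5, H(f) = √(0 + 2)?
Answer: 5256340/107 - 280535*√2/107 ≈ 45417.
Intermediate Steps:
H(f) = √2
Z(t) = -5 + t² + t*√2 (Z(t) = (t² + √2*t) - 5 = (t² + t*√2) - 5 = -5 + t² + t*√2)
(138 + 1/(-144 + 37))*Z(-19) = (138 + 1/(-144 + 37))*(-5 + (-19)² - 19*√2) = (138 + 1/(-107))*(-5 + 361 - 19*√2) = (138 - 1/107)*(356 - 19*√2) = 14765*(356 - 19*√2)/107 = 5256340/107 - 280535*√2/107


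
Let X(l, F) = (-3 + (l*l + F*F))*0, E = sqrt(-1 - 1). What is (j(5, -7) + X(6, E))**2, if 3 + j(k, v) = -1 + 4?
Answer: 0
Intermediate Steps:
E = I*sqrt(2) (E = sqrt(-2) = I*sqrt(2) ≈ 1.4142*I)
X(l, F) = 0 (X(l, F) = (-3 + (l**2 + F**2))*0 = (-3 + (F**2 + l**2))*0 = (-3 + F**2 + l**2)*0 = 0)
j(k, v) = 0 (j(k, v) = -3 + (-1 + 4) = -3 + 3 = 0)
(j(5, -7) + X(6, E))**2 = (0 + 0)**2 = 0**2 = 0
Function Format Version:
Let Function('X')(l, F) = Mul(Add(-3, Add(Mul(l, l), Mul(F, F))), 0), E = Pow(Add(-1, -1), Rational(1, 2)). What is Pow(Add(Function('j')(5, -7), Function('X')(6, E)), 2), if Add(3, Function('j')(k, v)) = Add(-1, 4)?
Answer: 0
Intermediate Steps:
E = Mul(I, Pow(2, Rational(1, 2))) (E = Pow(-2, Rational(1, 2)) = Mul(I, Pow(2, Rational(1, 2))) ≈ Mul(1.4142, I))
Function('X')(l, F) = 0 (Function('X')(l, F) = Mul(Add(-3, Add(Pow(l, 2), Pow(F, 2))), 0) = Mul(Add(-3, Add(Pow(F, 2), Pow(l, 2))), 0) = Mul(Add(-3, Pow(F, 2), Pow(l, 2)), 0) = 0)
Function('j')(k, v) = 0 (Function('j')(k, v) = Add(-3, Add(-1, 4)) = Add(-3, 3) = 0)
Pow(Add(Function('j')(5, -7), Function('X')(6, E)), 2) = Pow(Add(0, 0), 2) = Pow(0, 2) = 0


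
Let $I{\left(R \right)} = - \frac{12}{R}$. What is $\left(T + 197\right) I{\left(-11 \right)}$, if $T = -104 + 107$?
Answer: $\frac{2400}{11} \approx 218.18$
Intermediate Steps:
$T = 3$
$\left(T + 197\right) I{\left(-11 \right)} = \left(3 + 197\right) \left(- \frac{12}{-11}\right) = 200 \left(\left(-12\right) \left(- \frac{1}{11}\right)\right) = 200 \cdot \frac{12}{11} = \frac{2400}{11}$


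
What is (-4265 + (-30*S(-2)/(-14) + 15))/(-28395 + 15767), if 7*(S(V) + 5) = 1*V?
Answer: 208805/618772 ≈ 0.33745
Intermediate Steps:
S(V) = -5 + V/7 (S(V) = -5 + (1*V)/7 = -5 + V/7)
(-4265 + (-30*S(-2)/(-14) + 15))/(-28395 + 15767) = (-4265 + (-30*(-5 + (⅐)*(-2))/(-14) + 15))/(-28395 + 15767) = (-4265 + (-30*(-5 - 2/7)*(-1)/14 + 15))/(-12628) = (-4265 + (-(-1110)*(-1)/(7*14) + 15))*(-1/12628) = (-4265 + (-30*37/98 + 15))*(-1/12628) = (-4265 + (-555/49 + 15))*(-1/12628) = (-4265 + 180/49)*(-1/12628) = -208805/49*(-1/12628) = 208805/618772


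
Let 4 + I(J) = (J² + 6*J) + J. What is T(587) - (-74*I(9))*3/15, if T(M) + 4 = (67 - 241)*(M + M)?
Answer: -202208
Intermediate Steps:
I(J) = -4 + J² + 7*J (I(J) = -4 + ((J² + 6*J) + J) = -4 + (J² + 7*J) = -4 + J² + 7*J)
T(M) = -4 - 348*M (T(M) = -4 + (67 - 241)*(M + M) = -4 - 348*M)
T(587) - (-74*I(9))*3/15 = (-4 - 348*587) - (-74*(-4 + 9² + 7*9))*3/15 = (-4 - 204276) - (-74*(-4 + 81 + 63))*3*(1/15) = -204280 - (-74*140)/5 = -204280 - (-10360)/5 = -204280 - 1*(-2072) = -204280 + 2072 = -202208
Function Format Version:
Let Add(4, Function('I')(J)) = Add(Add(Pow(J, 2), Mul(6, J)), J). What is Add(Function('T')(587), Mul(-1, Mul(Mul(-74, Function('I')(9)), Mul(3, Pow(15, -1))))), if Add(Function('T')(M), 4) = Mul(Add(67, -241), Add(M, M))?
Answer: -202208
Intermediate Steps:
Function('I')(J) = Add(-4, Pow(J, 2), Mul(7, J)) (Function('I')(J) = Add(-4, Add(Add(Pow(J, 2), Mul(6, J)), J)) = Add(-4, Add(Pow(J, 2), Mul(7, J))) = Add(-4, Pow(J, 2), Mul(7, J)))
Function('T')(M) = Add(-4, Mul(-348, M)) (Function('T')(M) = Add(-4, Mul(Add(67, -241), Add(M, M))) = Add(-4, Mul(-174, Mul(2, M))) = Add(-4, Mul(-348, M)))
Add(Function('T')(587), Mul(-1, Mul(Mul(-74, Function('I')(9)), Mul(3, Pow(15, -1))))) = Add(Add(-4, Mul(-348, 587)), Mul(-1, Mul(Mul(-74, Add(-4, Pow(9, 2), Mul(7, 9))), Mul(3, Pow(15, -1))))) = Add(Add(-4, -204276), Mul(-1, Mul(Mul(-74, Add(-4, 81, 63)), Mul(3, Rational(1, 15))))) = Add(-204280, Mul(-1, Mul(Mul(-74, 140), Rational(1, 5)))) = Add(-204280, Mul(-1, Mul(-10360, Rational(1, 5)))) = Add(-204280, Mul(-1, -2072)) = Add(-204280, 2072) = -202208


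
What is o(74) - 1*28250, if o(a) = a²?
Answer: -22774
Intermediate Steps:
o(74) - 1*28250 = 74² - 1*28250 = 5476 - 28250 = -22774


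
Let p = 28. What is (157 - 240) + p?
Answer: -55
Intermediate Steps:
(157 - 240) + p = (157 - 240) + 28 = -83 + 28 = -55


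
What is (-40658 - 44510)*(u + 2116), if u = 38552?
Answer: -3463612224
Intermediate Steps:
(-40658 - 44510)*(u + 2116) = (-40658 - 44510)*(38552 + 2116) = -85168*40668 = -3463612224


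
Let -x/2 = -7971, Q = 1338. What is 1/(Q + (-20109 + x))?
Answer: -1/2829 ≈ -0.00035348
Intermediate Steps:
x = 15942 (x = -2*(-7971) = 15942)
1/(Q + (-20109 + x)) = 1/(1338 + (-20109 + 15942)) = 1/(1338 - 4167) = 1/(-2829) = -1/2829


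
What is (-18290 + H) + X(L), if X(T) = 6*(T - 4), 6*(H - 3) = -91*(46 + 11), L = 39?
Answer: -37883/2 ≈ -18942.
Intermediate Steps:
H = -1723/2 (H = 3 + (-91*(46 + 11))/6 = 3 + (-91*57)/6 = 3 + (1/6)*(-5187) = 3 - 1729/2 = -1723/2 ≈ -861.50)
X(T) = -24 + 6*T (X(T) = 6*(-4 + T) = -24 + 6*T)
(-18290 + H) + X(L) = (-18290 - 1723/2) + (-24 + 6*39) = -38303/2 + (-24 + 234) = -38303/2 + 210 = -37883/2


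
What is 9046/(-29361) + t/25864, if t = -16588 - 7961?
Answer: -954748933/759392904 ≈ -1.2573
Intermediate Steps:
t = -24549
9046/(-29361) + t/25864 = 9046/(-29361) - 24549/25864 = 9046*(-1/29361) - 24549*1/25864 = -9046/29361 - 24549/25864 = -954748933/759392904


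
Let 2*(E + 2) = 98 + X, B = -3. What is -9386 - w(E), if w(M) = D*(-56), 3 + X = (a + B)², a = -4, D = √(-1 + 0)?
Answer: -9386 + 56*I ≈ -9386.0 + 56.0*I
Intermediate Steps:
D = I (D = √(-1) = I ≈ 1.0*I)
X = 46 (X = -3 + (-4 - 3)² = -3 + (-7)² = -3 + 49 = 46)
E = 70 (E = -2 + (98 + 46)/2 = -2 + (½)*144 = -2 + 72 = 70)
w(M) = -56*I (w(M) = I*(-56) = -56*I)
-9386 - w(E) = -9386 - (-56)*I = -9386 + 56*I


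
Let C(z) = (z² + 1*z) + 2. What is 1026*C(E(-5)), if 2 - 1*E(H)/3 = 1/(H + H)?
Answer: 2461887/50 ≈ 49238.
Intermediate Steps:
E(H) = 6 - 3/(2*H) (E(H) = 6 - 3/(H + H) = 6 - 3*1/(2*H) = 6 - 3/(2*H))
C(z) = 2 + z + z² (C(z) = (z² + z) + 2 = (z + z²) + 2 = 2 + z + z²)
1026*C(E(-5)) = 1026*(2 + (6 - 3/2/(-5)) + (6 - 3/2/(-5))²) = 1026*(2 + (6 - 3/2*(-⅕)) + (6 - 3/2*(-⅕))²) = 1026*(2 + (6 + 3/10) + (6 + 3/10)²) = 1026*(2 + 63/10 + (63/10)²) = 1026*(2 + 63/10 + 3969/100) = 1026*(4799/100) = 2461887/50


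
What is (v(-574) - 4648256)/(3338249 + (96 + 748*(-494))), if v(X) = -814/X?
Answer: -1334049065/852055071 ≈ -1.5657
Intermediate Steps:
(v(-574) - 4648256)/(3338249 + (96 + 748*(-494))) = (-814/(-574) - 4648256)/(3338249 + (96 + 748*(-494))) = (-814*(-1/574) - 4648256)/(3338249 + (96 - 369512)) = (407/287 - 4648256)/(3338249 - 369416) = -1334049065/287/2968833 = -1334049065/287*1/2968833 = -1334049065/852055071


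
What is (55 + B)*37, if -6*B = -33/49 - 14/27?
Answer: 16212179/7938 ≈ 2042.4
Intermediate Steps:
B = 1577/7938 (B = -(-33/49 - 14/27)/6 = -1/6*(-1577/1323) = 1577/7938 ≈ 0.19866)
(55 + B)*37 = (55 + 1577/7938)*37 = (438167/7938)*37 = 16212179/7938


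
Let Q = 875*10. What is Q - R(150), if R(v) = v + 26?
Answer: 8574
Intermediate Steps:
R(v) = 26 + v
Q = 8750
Q - R(150) = 8750 - (26 + 150) = 8750 - 1*176 = 8750 - 176 = 8574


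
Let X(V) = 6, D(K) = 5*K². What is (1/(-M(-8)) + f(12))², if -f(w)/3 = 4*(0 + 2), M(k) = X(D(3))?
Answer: 21025/36 ≈ 584.03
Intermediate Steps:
M(k) = 6
f(w) = -24 (f(w) = -12*(0 + 2) = -12*2 = -3*8 = -24)
(1/(-M(-8)) + f(12))² = (1/(-1*6) - 24)² = (1/(-6) - 24)² = (-⅙ - 24)² = (-145/6)² = 21025/36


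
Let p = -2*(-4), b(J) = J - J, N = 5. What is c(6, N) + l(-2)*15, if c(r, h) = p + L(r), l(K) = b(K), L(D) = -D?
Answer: 2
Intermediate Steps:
b(J) = 0
l(K) = 0
p = 8
c(r, h) = 8 - r
c(6, N) + l(-2)*15 = (8 - 1*6) + 0*15 = (8 - 6) + 0 = 2 + 0 = 2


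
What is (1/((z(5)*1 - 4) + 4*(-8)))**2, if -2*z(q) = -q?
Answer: 4/4489 ≈ 0.00089107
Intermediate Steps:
z(q) = q/2 (z(q) = -(-1)*q/2 = q/2)
(1/((z(5)*1 - 4) + 4*(-8)))**2 = (1/((((1/2)*5)*1 - 4) + 4*(-8)))**2 = (1/(((5/2)*1 - 4) - 32))**2 = (1/((5/2 - 4) - 32))**2 = (1/(-3/2 - 32))**2 = (1/(-67/2))**2 = (-2/67)**2 = 4/4489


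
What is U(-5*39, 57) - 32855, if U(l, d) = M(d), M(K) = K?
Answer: -32798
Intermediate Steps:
U(l, d) = d
U(-5*39, 57) - 32855 = 57 - 32855 = -32798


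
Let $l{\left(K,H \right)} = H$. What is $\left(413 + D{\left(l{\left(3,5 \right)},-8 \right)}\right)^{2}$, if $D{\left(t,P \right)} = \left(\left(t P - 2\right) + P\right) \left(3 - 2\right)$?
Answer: $131769$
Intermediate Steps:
$D{\left(t,P \right)} = -2 + P + P t$ ($D{\left(t,P \right)} = \left(\left(P t - 2\right) + P\right) 1 = \left(\left(-2 + P t\right) + P\right) 1 = \left(-2 + P + P t\right) 1 = -2 + P + P t$)
$\left(413 + D{\left(l{\left(3,5 \right)},-8 \right)}\right)^{2} = \left(413 - 50\right)^{2} = 363^{2} = 131769$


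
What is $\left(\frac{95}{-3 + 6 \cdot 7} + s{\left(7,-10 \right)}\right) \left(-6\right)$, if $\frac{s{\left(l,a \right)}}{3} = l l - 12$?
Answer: $- \frac{8848}{13} \approx -680.62$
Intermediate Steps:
$s{\left(l,a \right)} = -36 + 3 l^{2}$ ($s{\left(l,a \right)} = 3 \left(l l - 12\right) = 3 \left(l^{2} - 12\right) = 3 \left(-12 + l^{2}\right) = -36 + 3 l^{2}$)
$\left(\frac{95}{-3 + 6 \cdot 7} + s{\left(7,-10 \right)}\right) \left(-6\right) = \left(\frac{95}{-3 + 6 \cdot 7} - \left(36 - 3 \cdot 7^{2}\right)\right) \left(-6\right) = \left(\frac{95}{-3 + 42} + \left(-36 + 3 \cdot 49\right)\right) \left(-6\right) = \left(\frac{95}{39} + \left(-36 + 147\right)\right) \left(-6\right) = \left(95 \cdot \frac{1}{39} + 111\right) \left(-6\right) = \left(\frac{95}{39} + 111\right) \left(-6\right) = \frac{4424}{39} \left(-6\right) = - \frac{8848}{13}$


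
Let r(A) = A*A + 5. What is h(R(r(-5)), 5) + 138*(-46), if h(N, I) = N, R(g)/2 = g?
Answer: -6288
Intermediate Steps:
r(A) = 5 + A² (r(A) = A² + 5 = 5 + A²)
R(g) = 2*g
h(R(r(-5)), 5) + 138*(-46) = 2*(5 + (-5)²) + 138*(-46) = 2*(5 + 25) - 6348 = 2*30 - 6348 = 60 - 6348 = -6288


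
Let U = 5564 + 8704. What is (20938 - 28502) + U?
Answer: 6704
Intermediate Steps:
U = 14268
(20938 - 28502) + U = (20938 - 28502) + 14268 = -7564 + 14268 = 6704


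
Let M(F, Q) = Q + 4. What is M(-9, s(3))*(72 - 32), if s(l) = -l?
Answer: 40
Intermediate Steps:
M(F, Q) = 4 + Q
M(-9, s(3))*(72 - 32) = (4 - 1*3)*(72 - 32) = (4 - 3)*40 = 1*40 = 40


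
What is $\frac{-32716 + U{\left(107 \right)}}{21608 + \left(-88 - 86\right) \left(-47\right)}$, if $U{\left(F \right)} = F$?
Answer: $- \frac{32609}{29786} \approx -1.0948$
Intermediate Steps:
$\frac{-32716 + U{\left(107 \right)}}{21608 + \left(-88 - 86\right) \left(-47\right)} = \frac{-32716 + 107}{21608 + \left(-88 - 86\right) \left(-47\right)} = - \frac{32609}{21608 - -8178} = - \frac{32609}{21608 + 8178} = - \frac{32609}{29786}$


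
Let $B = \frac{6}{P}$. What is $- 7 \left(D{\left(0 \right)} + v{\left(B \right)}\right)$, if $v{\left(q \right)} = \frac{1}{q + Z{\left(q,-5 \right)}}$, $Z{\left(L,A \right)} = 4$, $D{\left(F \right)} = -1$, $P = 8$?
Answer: $\frac{105}{19} \approx 5.5263$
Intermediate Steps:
$B = \frac{3}{4}$ ($B = \frac{6}{8} = 6 \cdot \frac{1}{8} = \frac{3}{4} \approx 0.75$)
$v{\left(q \right)} = \frac{1}{4 + q}$ ($v{\left(q \right)} = \frac{1}{q + 4} = \frac{1}{4 + q}$)
$- 7 \left(D{\left(0 \right)} + v{\left(B \right)}\right) = - 7 \left(-1 + \frac{1}{4 + \frac{3}{4}}\right) = - 7 \left(-1 + \frac{1}{\frac{19}{4}}\right) = - 7 \left(-1 + \frac{4}{19}\right) = \left(-7\right) \left(- \frac{15}{19}\right) = \frac{105}{19}$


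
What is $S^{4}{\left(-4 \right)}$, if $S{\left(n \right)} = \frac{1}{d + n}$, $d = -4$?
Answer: $\frac{1}{4096} \approx 0.00024414$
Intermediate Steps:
$S{\left(n \right)} = \frac{1}{-4 + n}$
$S^{4}{\left(-4 \right)} = \left(\frac{1}{-4 - 4}\right)^{4} = \left(\frac{1}{-8}\right)^{4} = \left(- \frac{1}{8}\right)^{4} = \frac{1}{4096}$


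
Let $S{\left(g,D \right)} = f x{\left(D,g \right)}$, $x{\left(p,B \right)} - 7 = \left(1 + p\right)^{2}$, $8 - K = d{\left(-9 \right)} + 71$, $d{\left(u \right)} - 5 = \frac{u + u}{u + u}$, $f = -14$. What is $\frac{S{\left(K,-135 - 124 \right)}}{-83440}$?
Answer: $\frac{66571}{5960} \approx 11.17$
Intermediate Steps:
$d{\left(u \right)} = 6$ ($d{\left(u \right)} = 5 + \frac{u + u}{u + u} = 5 + \frac{2 u}{2 u} = 5 + 2 u \frac{1}{2 u} = 5 + 1 = 6$)
$K = -69$ ($K = 8 - \left(6 + 71\right) = 8 - 77 = -69$)
$x{\left(p,B \right)} = 7 + \left(1 + p\right)^{2}$
$S{\left(g,D \right)} = -98 - 14 \left(1 + D\right)^{2}$ ($S{\left(g,D \right)} = - 14 \left(7 + \left(1 + D\right)^{2}\right) = -98 - 14 \left(1 + D\right)^{2}$)
$\frac{S{\left(K,-135 - 124 \right)}}{-83440} = \frac{-98 - 14 \left(1 - 259\right)^{2}}{-83440} = \left(-98 - 14 \left(1 - 259\right)^{2}\right) \left(- \frac{1}{83440}\right) = \left(-98 - 14 \left(-258\right)^{2}\right) \left(- \frac{1}{83440}\right) = \left(-98 - 931896\right) \left(- \frac{1}{83440}\right) = \left(-931994\right) \left(- \frac{1}{83440}\right) = \frac{66571}{5960}$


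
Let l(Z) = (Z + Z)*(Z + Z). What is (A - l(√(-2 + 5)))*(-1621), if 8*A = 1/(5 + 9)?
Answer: 2177003/112 ≈ 19438.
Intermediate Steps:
A = 1/112 (A = 1/(8*(5 + 9)) = (⅛)/14 = (⅛)*(1/14) = 1/112 ≈ 0.0089286)
l(Z) = 4*Z² (l(Z) = (2*Z)*(2*Z) = 4*Z²)
(A - l(√(-2 + 5)))*(-1621) = (1/112 - 4*(√(-2 + 5))²)*(-1621) = (1/112 - 4*(√3)²)*(-1621) = (1/112 - 4*3)*(-1621) = (1/112 - 1*12)*(-1621) = (1/112 - 12)*(-1621) = -1343/112*(-1621) = 2177003/112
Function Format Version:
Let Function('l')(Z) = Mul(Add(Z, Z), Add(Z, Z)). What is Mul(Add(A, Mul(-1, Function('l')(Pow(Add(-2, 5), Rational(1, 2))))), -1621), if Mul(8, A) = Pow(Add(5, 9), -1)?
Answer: Rational(2177003, 112) ≈ 19438.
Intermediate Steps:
A = Rational(1, 112) (A = Mul(Rational(1, 8), Pow(Add(5, 9), -1)) = Mul(Rational(1, 8), Pow(14, -1)) = Mul(Rational(1, 8), Rational(1, 14)) = Rational(1, 112) ≈ 0.0089286)
Function('l')(Z) = Mul(4, Pow(Z, 2)) (Function('l')(Z) = Mul(Mul(2, Z), Mul(2, Z)) = Mul(4, Pow(Z, 2)))
Mul(Add(A, Mul(-1, Function('l')(Pow(Add(-2, 5), Rational(1, 2))))), -1621) = Mul(Add(Rational(1, 112), Mul(-1, Mul(4, Pow(Pow(Add(-2, 5), Rational(1, 2)), 2)))), -1621) = Mul(Add(Rational(1, 112), Mul(-1, Mul(4, Pow(Pow(3, Rational(1, 2)), 2)))), -1621) = Mul(Add(Rational(1, 112), Mul(-1, Mul(4, 3))), -1621) = Mul(Add(Rational(1, 112), Mul(-1, 12)), -1621) = Mul(Add(Rational(1, 112), -12), -1621) = Mul(Rational(-1343, 112), -1621) = Rational(2177003, 112)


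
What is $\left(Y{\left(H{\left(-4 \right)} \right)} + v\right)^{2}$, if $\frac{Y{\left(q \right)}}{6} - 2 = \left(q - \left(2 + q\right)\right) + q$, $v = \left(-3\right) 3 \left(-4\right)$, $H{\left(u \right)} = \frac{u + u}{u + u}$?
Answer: $1764$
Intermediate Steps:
$H{\left(u \right)} = 1$ ($H{\left(u \right)} = \frac{2 u}{2 u} = 2 u \frac{1}{2 u} = 1$)
$v = 36$ ($v = \left(-9\right) \left(-4\right) = 36$)
$Y{\left(q \right)} = 6 q$ ($Y{\left(q \right)} = 12 + 6 \left(\left(q - \left(2 + q\right)\right) + q\right) = 12 + 6 \left(-2 + q\right) = 12 + \left(-12 + 6 q\right) = 6 q$)
$\left(Y{\left(H{\left(-4 \right)} \right)} + v\right)^{2} = \left(6 \cdot 1 + 36\right)^{2} = \left(6 + 36\right)^{2} = 42^{2} = 1764$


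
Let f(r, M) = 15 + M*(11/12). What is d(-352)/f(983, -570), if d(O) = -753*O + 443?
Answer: -530998/1015 ≈ -523.15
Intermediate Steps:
f(r, M) = 15 + 11*M/12 (f(r, M) = 15 + M*(11*(1/12)) = 15 + M*(11/12) = 15 + 11*M/12)
d(O) = 443 - 753*O
d(-352)/f(983, -570) = (443 - 753*(-352))/(15 + (11/12)*(-570)) = (443 + 265056)/(15 - 1045/2) = 265499/(-1015/2) = 265499*(-2/1015) = -530998/1015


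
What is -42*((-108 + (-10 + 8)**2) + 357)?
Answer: -10626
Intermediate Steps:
-42*((-108 + (-10 + 8)**2) + 357) = -42*((-108 + (-2)**2) + 357) = -42*((-108 + 4) + 357) = -42*(-104 + 357) = -42*253 = -10626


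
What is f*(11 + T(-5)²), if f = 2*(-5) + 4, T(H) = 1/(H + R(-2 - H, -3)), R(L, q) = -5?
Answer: -3303/50 ≈ -66.060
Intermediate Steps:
T(H) = 1/(-5 + H) (T(H) = 1/(H - 5) = 1/(-5 + H))
f = -6 (f = -10 + 4 = -6)
f*(11 + T(-5)²) = -6*(11 + (1/(-5 - 5))²) = -6*(11 + (1/(-10))²) = -6*(11 + (-⅒)²) = -6*(11 + 1/100) = -6*1101/100 = -3303/50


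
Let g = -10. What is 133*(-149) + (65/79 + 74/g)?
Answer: -7830313/395 ≈ -19824.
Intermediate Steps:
133*(-149) + (65/79 + 74/g) = 133*(-149) + (65/79 + 74/(-10)) = -19817 + (65*(1/79) + 74*(-⅒)) = -19817 + (65/79 - 37/5) = -19817 - 2598/395 = -7830313/395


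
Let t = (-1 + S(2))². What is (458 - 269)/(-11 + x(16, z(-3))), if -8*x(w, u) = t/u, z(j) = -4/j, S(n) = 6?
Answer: -864/61 ≈ -14.164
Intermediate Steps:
t = 25 (t = (-1 + 6)² = 5² = 25)
x(w, u) = -25/(8*u)
(458 - 269)/(-11 + x(16, z(-3))) = (458 - 269)/(-11 - 25/(8*((-4/(-3))))) = 189/(-11 - 25/(8*((-4*(-⅓))))) = 189/(-11 - 25/(8*4/3)) = 189/(-11 - 25/8*¾) = 189/(-11 - 75/32) = 189/(-427/32) = 189*(-32/427) = -864/61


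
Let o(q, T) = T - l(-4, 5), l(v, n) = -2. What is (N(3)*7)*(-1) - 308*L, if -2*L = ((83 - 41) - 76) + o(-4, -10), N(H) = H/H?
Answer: -6475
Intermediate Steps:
N(H) = 1
o(q, T) = 2 + T (o(q, T) = T - 1*(-2) = T + 2 = 2 + T)
L = 21 (L = -(((83 - 41) - 76) + (2 - 10))/2 = -((42 - 76) - 8)/2 = -(-34 - 8)/2 = -½*(-42) = 21)
(N(3)*7)*(-1) - 308*L = (1*7)*(-1) - 308*21 = 7*(-1) - 6468 = -7 - 6468 = -6475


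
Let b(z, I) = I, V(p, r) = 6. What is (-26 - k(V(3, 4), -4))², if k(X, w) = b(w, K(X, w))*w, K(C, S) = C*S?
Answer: 14884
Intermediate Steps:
k(X, w) = X*w² (k(X, w) = (X*w)*w = X*w²)
(-26 - k(V(3, 4), -4))² = (-26 - 6*(-4)²)² = (-26 - 6*16)² = (-26 - 1*96)² = (-26 - 96)² = (-122)² = 14884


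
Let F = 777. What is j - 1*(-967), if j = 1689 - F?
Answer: 1879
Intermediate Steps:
j = 912 (j = 1689 - 1*777 = 1689 - 777 = 912)
j - 1*(-967) = 912 - 1*(-967) = 912 + 967 = 1879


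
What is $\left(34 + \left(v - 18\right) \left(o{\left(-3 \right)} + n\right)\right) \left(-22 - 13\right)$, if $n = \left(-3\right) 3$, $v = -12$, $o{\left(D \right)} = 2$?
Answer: $-8540$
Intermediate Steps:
$n = -9$
$\left(34 + \left(v - 18\right) \left(o{\left(-3 \right)} + n\right)\right) \left(-22 - 13\right) = \left(34 + \left(-12 - 18\right) \left(2 - 9\right)\right) \left(-22 - 13\right) = \left(34 - -210\right) \left(-22 - 13\right) = \left(34 + 210\right) \left(-35\right) = 244 \left(-35\right) = -8540$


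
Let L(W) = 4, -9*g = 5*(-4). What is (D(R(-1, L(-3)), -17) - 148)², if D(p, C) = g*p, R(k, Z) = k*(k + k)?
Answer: 1669264/81 ≈ 20608.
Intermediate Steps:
g = 20/9 (g = -5*(-4)/9 = -⅑*(-20) = 20/9 ≈ 2.2222)
R(k, Z) = 2*k² (R(k, Z) = k*(2*k) = 2*k²)
D(p, C) = 20*p/9
(D(R(-1, L(-3)), -17) - 148)² = (20*(2*(-1)²)/9 - 148)² = (20*(2*1)/9 - 148)² = ((20/9)*2 - 148)² = (40/9 - 148)² = (-1292/9)² = 1669264/81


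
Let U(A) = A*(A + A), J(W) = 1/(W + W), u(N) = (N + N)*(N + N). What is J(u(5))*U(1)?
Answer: 1/100 ≈ 0.010000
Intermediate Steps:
u(N) = 4*N² (u(N) = (2*N)*(2*N) = 4*N²)
J(W) = 1/(2*W)
U(A) = 2*A² (U(A) = A*(2*A) = 2*A²)
J(u(5))*U(1) = (1/(2*((4*5²))))*(2*1²) = (1/(2*((4*25))))*(2*1) = ((½)/100)*2 = ((½)*(1/100))*2 = (1/200)*2 = 1/100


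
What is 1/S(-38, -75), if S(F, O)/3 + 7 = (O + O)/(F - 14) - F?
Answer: 26/2643 ≈ 0.0098373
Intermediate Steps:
S(F, O) = -21 - 3*F + 6*O/(-14 + F) (S(F, O) = -21 + 3*((O + O)/(F - 14) - F) = -21 + 3*((2*O)/(-14 + F) - F) = -21 + 3*(2*O/(-14 + F) - F) = -21 + 3*(-F + 2*O/(-14 + F)) = -21 + (-3*F + 6*O/(-14 + F)) = -21 - 3*F + 6*O/(-14 + F))
1/S(-38, -75) = 1/(3*(98 - 1*(-38)² + 2*(-75) + 7*(-38))/(-14 - 38)) = 1/(3*(98 - 1*1444 - 150 - 266)/(-52)) = 1/(3*(-1/52)*(98 - 1444 - 150 - 266)) = 1/(3*(-1/52)*(-1762)) = 1/(2643/26) = 26/2643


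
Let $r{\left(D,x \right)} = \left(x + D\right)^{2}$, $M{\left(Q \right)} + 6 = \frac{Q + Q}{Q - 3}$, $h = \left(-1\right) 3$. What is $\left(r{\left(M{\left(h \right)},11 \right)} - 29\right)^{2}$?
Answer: $49$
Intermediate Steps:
$h = -3$
$M{\left(Q \right)} = -6 + \frac{2 Q}{-3 + Q}$ ($M{\left(Q \right)} = -6 + \frac{Q + Q}{Q - 3} = -6 + \frac{2 Q}{-3 + Q}$)
$r{\left(D,x \right)} = \left(D + x\right)^{2}$
$\left(r{\left(M{\left(h \right)},11 \right)} - 29\right)^{2} = \left(\left(\frac{2 \left(9 - -6\right)}{-3 - 3} + 11\right)^{2} - 29\right)^{2} = \left(\left(\frac{2 \left(9 + 6\right)}{-6} + 11\right)^{2} - 29\right)^{2} = \left(\left(2 \left(- \frac{1}{6}\right) 15 + 11\right)^{2} - 29\right)^{2} = \left(\left(-5 + 11\right)^{2} - 29\right)^{2} = \left(6^{2} - 29\right)^{2} = \left(36 - 29\right)^{2} = 7^{2} = 49$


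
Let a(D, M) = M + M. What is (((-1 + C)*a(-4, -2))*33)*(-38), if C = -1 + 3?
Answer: 5016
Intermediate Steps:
a(D, M) = 2*M
C = 2
(((-1 + C)*a(-4, -2))*33)*(-38) = (((-1 + 2)*(2*(-2)))*33)*(-38) = ((1*(-4))*33)*(-38) = -4*33*(-38) = -132*(-38) = 5016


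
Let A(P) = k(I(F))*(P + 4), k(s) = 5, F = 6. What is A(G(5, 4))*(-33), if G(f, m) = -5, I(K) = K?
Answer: 165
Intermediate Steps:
A(P) = 20 + 5*P (A(P) = 5*(P + 4) = 5*(4 + P) = 20 + 5*P)
A(G(5, 4))*(-33) = (20 + 5*(-5))*(-33) = (20 - 25)*(-33) = -5*(-33) = 165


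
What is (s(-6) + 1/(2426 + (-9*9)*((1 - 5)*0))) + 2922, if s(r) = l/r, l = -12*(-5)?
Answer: 7064513/2426 ≈ 2912.0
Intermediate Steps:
l = 60
s(r) = 60/r
(s(-6) + 1/(2426 + (-9*9)*((1 - 5)*0))) + 2922 = (60/(-6) + 1/(2426 + (-9*9)*((1 - 5)*0))) + 2922 = (60*(-⅙) + 1/(2426 - (-324)*0)) + 2922 = (-10 + 1/(2426 - 81*0)) + 2922 = (-10 + 1/(2426 + 0)) + 2922 = (-10 + 1/2426) + 2922 = -24259/2426 + 2922 = 7064513/2426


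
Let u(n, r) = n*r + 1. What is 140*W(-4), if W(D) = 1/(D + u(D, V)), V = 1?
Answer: -20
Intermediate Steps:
u(n, r) = 1 + n*r
W(D) = 1/(1 + 2*D) (W(D) = 1/(D + (1 + D*1)) = 1/(D + (1 + D)) = 1/(1 + 2*D))
140*W(-4) = 140/(1 + 2*(-4)) = 140/(1 - 8) = 140/(-7) = 140*(-1/7) = -20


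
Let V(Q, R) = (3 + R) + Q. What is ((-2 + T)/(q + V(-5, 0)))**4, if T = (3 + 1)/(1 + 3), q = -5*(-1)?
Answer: 1/81 ≈ 0.012346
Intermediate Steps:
V(Q, R) = 3 + Q + R
q = 5
T = 1 (T = 4/4 = 4*(1/4) = 1)
((-2 + T)/(q + V(-5, 0)))**4 = ((-2 + 1)/(5 + (3 - 5 + 0)))**4 = (-1/(5 - 2))**4 = (-1/3)**4 = 1/81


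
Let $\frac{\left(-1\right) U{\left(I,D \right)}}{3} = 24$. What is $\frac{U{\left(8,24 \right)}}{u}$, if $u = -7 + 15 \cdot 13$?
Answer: $- \frac{18}{47} \approx -0.38298$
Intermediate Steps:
$U{\left(I,D \right)} = -72$ ($U{\left(I,D \right)} = \left(-3\right) 24 = -72$)
$u = 188$ ($u = -7 + 195 = 188$)
$\frac{U{\left(8,24 \right)}}{u} = - \frac{72}{188} = \left(-72\right) \frac{1}{188} = - \frac{18}{47}$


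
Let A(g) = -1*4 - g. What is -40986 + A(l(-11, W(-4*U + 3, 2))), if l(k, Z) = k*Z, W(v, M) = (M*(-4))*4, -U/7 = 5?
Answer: -41342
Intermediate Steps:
U = -35 (U = -7*5 = -35)
W(v, M) = -16*M (W(v, M) = -4*M*4 = -16*M)
l(k, Z) = Z*k
A(g) = -4 - g
-40986 + A(l(-11, W(-4*U + 3, 2))) = -40986 + (-4 - (-16*2)*(-11)) = -40986 + (-4 - (-32)*(-11)) = -40986 + (-4 - 1*352) = -40986 + (-4 - 352) = -40986 - 356 = -41342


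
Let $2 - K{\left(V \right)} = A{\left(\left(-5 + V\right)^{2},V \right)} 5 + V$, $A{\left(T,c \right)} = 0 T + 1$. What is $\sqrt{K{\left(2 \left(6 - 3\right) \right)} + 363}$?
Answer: $\sqrt{354} \approx 18.815$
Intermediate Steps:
$A{\left(T,c \right)} = 1$ ($A{\left(T,c \right)} = 0 + 1 = 1$)
$K{\left(V \right)} = -3 - V$ ($K{\left(V \right)} = 2 - \left(1 \cdot 5 + V\right) = 2 - \left(5 + V\right) = -3 - V$)
$\sqrt{K{\left(2 \left(6 - 3\right) \right)} + 363} = \sqrt{\left(-3 - 2 \left(6 - 3\right)\right) + 363} = \sqrt{\left(-3 - 2 \cdot 3\right) + 363} = \sqrt{\left(-3 - 6\right) + 363} = \sqrt{-9 + 363} = \sqrt{354}$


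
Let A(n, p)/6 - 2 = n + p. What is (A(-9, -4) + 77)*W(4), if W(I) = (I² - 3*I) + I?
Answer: 88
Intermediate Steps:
A(n, p) = 12 + 6*n + 6*p (A(n, p) = 12 + 6*(n + p) = 12 + (6*n + 6*p) = 12 + 6*n + 6*p)
W(I) = I² - 2*I
(A(-9, -4) + 77)*W(4) = ((12 + 6*(-9) + 6*(-4)) + 77)*(4*(-2 + 4)) = ((12 - 54 - 24) + 77)*(4*2) = (-66 + 77)*8 = 11*8 = 88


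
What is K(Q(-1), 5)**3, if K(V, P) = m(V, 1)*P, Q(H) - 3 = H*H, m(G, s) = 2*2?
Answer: 8000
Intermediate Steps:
m(G, s) = 4
Q(H) = 3 + H**2 (Q(H) = 3 + H*H = 3 + H**2)
K(V, P) = 4*P
K(Q(-1), 5)**3 = (4*5)**3 = 20**3 = 8000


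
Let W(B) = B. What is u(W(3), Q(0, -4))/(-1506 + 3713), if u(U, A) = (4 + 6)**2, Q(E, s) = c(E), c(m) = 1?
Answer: 100/2207 ≈ 0.045310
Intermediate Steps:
Q(E, s) = 1
u(U, A) = 100 (u(U, A) = 10**2 = 100)
u(W(3), Q(0, -4))/(-1506 + 3713) = 100/(-1506 + 3713) = 100/2207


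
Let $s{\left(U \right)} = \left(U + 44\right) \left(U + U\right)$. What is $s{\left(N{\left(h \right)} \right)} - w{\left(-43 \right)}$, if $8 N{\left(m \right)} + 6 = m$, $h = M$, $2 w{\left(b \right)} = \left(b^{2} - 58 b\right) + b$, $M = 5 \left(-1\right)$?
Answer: $- \frac{72551}{32} \approx -2267.2$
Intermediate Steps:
$M = -5$
$w{\left(b \right)} = \frac{b^{2}}{2} - \frac{57 b}{2}$ ($w{\left(b \right)} = \frac{\left(b^{2} - 58 b\right) + b}{2} = \frac{b^{2} - 57 b}{2} = \frac{b^{2}}{2} - \frac{57 b}{2}$)
$h = -5$
$N{\left(m \right)} = - \frac{3}{4} + \frac{m}{8}$
$s{\left(U \right)} = 2 U \left(44 + U\right)$ ($s{\left(U \right)} = \left(44 + U\right) 2 U = 2 U \left(44 + U\right)$)
$s{\left(N{\left(h \right)} \right)} - w{\left(-43 \right)} = 2 \left(- \frac{3}{4} + \frac{1}{8} \left(-5\right)\right) \left(44 + \left(- \frac{3}{4} + \frac{1}{8} \left(-5\right)\right)\right) - \frac{1}{2} \left(-43\right) \left(-57 - 43\right) = 2 \left(- \frac{3}{4} - \frac{5}{8}\right) \left(44 - \frac{11}{8}\right) - \frac{1}{2} \left(-43\right) \left(-100\right) = 2 \left(- \frac{11}{8}\right) \left(44 - \frac{11}{8}\right) - 2150 = 2 \left(- \frac{11}{8}\right) \frac{341}{8} - 2150 = - \frac{3751}{32} - 2150 = - \frac{72551}{32}$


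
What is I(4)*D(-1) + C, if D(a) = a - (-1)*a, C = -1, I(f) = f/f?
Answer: -3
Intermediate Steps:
I(f) = 1
D(a) = 2*a (D(a) = a + a = 2*a)
I(4)*D(-1) + C = 1*(2*(-1)) - 1 = 1*(-2) - 1 = -2 - 1 = -3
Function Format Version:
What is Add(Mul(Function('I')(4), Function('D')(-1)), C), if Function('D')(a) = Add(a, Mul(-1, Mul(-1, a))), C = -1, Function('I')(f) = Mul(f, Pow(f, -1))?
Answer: -3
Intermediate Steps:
Function('I')(f) = 1
Function('D')(a) = Mul(2, a) (Function('D')(a) = Add(a, a) = Mul(2, a))
Add(Mul(Function('I')(4), Function('D')(-1)), C) = Add(Mul(1, Mul(2, -1)), -1) = Add(Mul(1, -2), -1) = Add(-2, -1) = -3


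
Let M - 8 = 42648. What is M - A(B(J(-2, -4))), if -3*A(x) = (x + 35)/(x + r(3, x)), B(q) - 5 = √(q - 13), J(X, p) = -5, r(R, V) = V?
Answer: 5502733/129 - 35*I*√2/86 ≈ 42657.0 - 0.57555*I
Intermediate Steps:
B(q) = 5 + √(-13 + q) (B(q) = 5 + √(q - 13) = 5 + √(-13 + q))
M = 42656 (M = 8 + 42648 = 42656)
A(x) = -(35 + x)/(6*x) (A(x) = -(x + 35)/(3*(x + x)) = -(35 + x)/(3*(2*x)) = -(35 + x)*1/(2*x)/3 = -(35 + x)/(6*x))
M - A(B(J(-2, -4))) = 42656 - (-35 - (5 + √(-13 - 5)))/(6*(5 + √(-13 - 5))) = 42656 - (-35 - (5 + √(-18)))/(6*(5 + √(-18))) = 42656 - (-35 - (5 + 3*I*√2))/(6*(5 + 3*I*√2)) = 42656 - (-35 + (-5 - 3*I*√2))/(6*(5 + 3*I*√2)) = 42656 - (-40 - 3*I*√2)/(6*(5 + 3*I*√2))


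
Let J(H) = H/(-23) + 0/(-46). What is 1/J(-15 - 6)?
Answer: 23/21 ≈ 1.0952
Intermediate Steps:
J(H) = -H/23 (J(H) = H*(-1/23) + 0*(-1/46) = -H/23 + 0 = -H/23)
1/J(-15 - 6) = 1/(-(-15 - 6)/23) = 1/(-1/23*(-21)) = 1/(21/23) = 23/21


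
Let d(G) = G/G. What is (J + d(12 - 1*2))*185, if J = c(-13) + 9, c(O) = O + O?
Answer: -2960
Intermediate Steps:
c(O) = 2*O
d(G) = 1
J = -17 (J = 2*(-13) + 9 = -26 + 9 = -17)
(J + d(12 - 1*2))*185 = (-17 + 1)*185 = -16*185 = -2960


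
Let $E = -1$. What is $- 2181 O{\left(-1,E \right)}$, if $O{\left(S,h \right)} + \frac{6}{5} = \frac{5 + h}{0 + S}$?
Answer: $\frac{56706}{5} \approx 11341.0$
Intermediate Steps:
$O{\left(S,h \right)} = - \frac{6}{5} + \frac{5 + h}{S}$ ($O{\left(S,h \right)} = - \frac{6}{5} + \frac{5 + h}{0 + S} = - \frac{6}{5} + \frac{5 + h}{S}$)
$- 2181 O{\left(-1,E \right)} = - 2181 \frac{5 - 1 - - \frac{6}{5}}{-1} = - 2181 \left(- (5 - 1 + \frac{6}{5})\right) = - 2181 \left(\left(-1\right) \frac{26}{5}\right) = \left(-2181\right) \left(- \frac{26}{5}\right) = \frac{56706}{5}$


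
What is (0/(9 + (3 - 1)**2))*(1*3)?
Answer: 0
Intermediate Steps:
(0/(9 + (3 - 1)**2))*(1*3) = (0/(9 + 2**2))*3 = (0/(9 + 4))*3 = (0/13)*3 = (0*(1/13))*3 = 0*3 = 0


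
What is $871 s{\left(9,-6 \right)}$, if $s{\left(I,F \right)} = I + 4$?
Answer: $11323$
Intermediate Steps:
$s{\left(I,F \right)} = 4 + I$
$871 s{\left(9,-6 \right)} = 871 \left(4 + 9\right) = 871 \cdot 13 = 11323$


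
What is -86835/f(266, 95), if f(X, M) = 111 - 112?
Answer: 86835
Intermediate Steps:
f(X, M) = -1
-86835/f(266, 95) = -86835/(-1) = -86835*(-1) = 86835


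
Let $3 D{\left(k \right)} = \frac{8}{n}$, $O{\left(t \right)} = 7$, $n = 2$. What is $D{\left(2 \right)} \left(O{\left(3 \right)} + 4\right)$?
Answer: $\frac{44}{3} \approx 14.667$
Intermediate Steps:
$D{\left(k \right)} = \frac{4}{3}$ ($D{\left(k \right)} = \frac{8 \cdot \frac{1}{2}}{3} = \frac{1}{3} \cdot 4 = \frac{4}{3}$)
$D{\left(2 \right)} \left(O{\left(3 \right)} + 4\right) = \frac{4 \left(7 + 4\right)}{3} = \frac{4}{3} \cdot 11 = \frac{44}{3}$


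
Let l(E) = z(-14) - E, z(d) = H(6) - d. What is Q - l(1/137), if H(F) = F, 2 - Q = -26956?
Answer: 3690507/137 ≈ 26938.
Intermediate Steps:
Q = 26958 (Q = 2 - 1*(-26956) = 2 + 26956 = 26958)
z(d) = 6 - d
l(E) = 20 - E (l(E) = (6 - 1*(-14)) - E = (6 + 14) - E = 20 - E)
Q - l(1/137) = 26958 - (20 - 1/137) = 26958 - 1*2739/137 = 26958 - 2739/137 = 3690507/137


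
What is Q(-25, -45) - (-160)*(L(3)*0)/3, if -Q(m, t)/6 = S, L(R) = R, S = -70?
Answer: 420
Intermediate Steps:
Q(m, t) = 420 (Q(m, t) = -6*(-70) = 420)
Q(-25, -45) - (-160)*(L(3)*0)/3 = 420 - (-160)*(3*0)/3 = 420 - (-160)*0*(⅓) = 420 - (-160)*0 = 420 - 1*0 = 420 + 0 = 420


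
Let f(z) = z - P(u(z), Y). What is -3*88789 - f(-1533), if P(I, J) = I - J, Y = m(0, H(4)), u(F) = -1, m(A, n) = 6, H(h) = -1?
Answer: -264841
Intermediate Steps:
Y = 6
f(z) = 7 + z (f(z) = z - (-1 - 1*6) = z - (-1 - 6) = z - 1*(-7) = z + 7 = 7 + z)
-3*88789 - f(-1533) = -3*88789 - (7 - 1533) = -266367 - 1*(-1526) = -266367 + 1526 = -264841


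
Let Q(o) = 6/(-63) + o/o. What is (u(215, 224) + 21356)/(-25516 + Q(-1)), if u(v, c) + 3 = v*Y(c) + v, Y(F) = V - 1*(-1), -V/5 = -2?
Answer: -502593/535817 ≈ -0.93799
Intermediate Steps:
V = 10 (V = -5*(-2) = 10)
Q(o) = 19/21 (Q(o) = 6*(-1/63) + 1 = -2/21 + 1 = 19/21)
Y(F) = 11 (Y(F) = 10 - 1*(-1) = 10 + 1 = 11)
u(v, c) = -3 + 12*v (u(v, c) = -3 + (v*11 + v) = -3 + (11*v + v) = -3 + 12*v)
(u(215, 224) + 21356)/(-25516 + Q(-1)) = ((-3 + 12*215) + 21356)/(-25516 + 19/21) = ((-3 + 2580) + 21356)/(-535817/21) = (2577 + 21356)*(-21/535817) = 23933*(-21/535817) = -502593/535817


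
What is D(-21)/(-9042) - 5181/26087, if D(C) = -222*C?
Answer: -28077366/39313109 ≈ -0.71420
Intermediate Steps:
D(-21)/(-9042) - 5181/26087 = -222*(-21)/(-9042) - 5181/26087 = 4662*(-1/9042) - 5181*1/26087 = -777/1507 - 5181/26087 = -28077366/39313109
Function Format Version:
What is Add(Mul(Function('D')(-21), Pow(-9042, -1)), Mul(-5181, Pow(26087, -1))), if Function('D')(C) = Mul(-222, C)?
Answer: Rational(-28077366, 39313109) ≈ -0.71420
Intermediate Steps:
Add(Mul(Function('D')(-21), Pow(-9042, -1)), Mul(-5181, Pow(26087, -1))) = Add(Mul(Mul(-222, -21), Pow(-9042, -1)), Mul(-5181, Pow(26087, -1))) = Add(Mul(4662, Rational(-1, 9042)), Mul(-5181, Rational(1, 26087))) = Add(Rational(-777, 1507), Rational(-5181, 26087)) = Rational(-28077366, 39313109)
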